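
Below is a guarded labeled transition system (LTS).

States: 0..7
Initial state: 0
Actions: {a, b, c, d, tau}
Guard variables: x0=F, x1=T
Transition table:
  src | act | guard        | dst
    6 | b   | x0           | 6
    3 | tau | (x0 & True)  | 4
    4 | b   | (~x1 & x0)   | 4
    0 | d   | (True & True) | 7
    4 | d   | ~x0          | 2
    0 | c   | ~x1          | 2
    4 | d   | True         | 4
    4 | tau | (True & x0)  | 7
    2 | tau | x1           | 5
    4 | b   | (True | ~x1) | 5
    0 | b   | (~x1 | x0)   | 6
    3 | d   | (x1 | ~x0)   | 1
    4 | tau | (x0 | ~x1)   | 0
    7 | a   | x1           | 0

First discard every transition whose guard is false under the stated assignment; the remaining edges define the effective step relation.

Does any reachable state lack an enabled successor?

R = {0,7}
  0: d→7  [1 exit(s)]
  7: a→0  [1 exit(s)]

Answer: DEADLOCK-FREE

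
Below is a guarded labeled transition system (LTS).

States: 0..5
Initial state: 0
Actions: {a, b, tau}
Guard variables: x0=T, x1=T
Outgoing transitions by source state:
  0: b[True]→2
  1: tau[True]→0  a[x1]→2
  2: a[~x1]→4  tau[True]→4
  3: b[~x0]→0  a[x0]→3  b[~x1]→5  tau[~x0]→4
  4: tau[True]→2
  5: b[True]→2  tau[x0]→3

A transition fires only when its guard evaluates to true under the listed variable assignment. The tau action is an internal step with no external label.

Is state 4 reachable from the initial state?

Answer: REACHABLE

Trace:
After dropping false guards: 8 live edges.
L0 = {0}
L1 = {2}  cumulative {0,2}
L2 = {4}  cumulative {0,2,4}
Reachable = {0,2,4}
Path to 4: b·tau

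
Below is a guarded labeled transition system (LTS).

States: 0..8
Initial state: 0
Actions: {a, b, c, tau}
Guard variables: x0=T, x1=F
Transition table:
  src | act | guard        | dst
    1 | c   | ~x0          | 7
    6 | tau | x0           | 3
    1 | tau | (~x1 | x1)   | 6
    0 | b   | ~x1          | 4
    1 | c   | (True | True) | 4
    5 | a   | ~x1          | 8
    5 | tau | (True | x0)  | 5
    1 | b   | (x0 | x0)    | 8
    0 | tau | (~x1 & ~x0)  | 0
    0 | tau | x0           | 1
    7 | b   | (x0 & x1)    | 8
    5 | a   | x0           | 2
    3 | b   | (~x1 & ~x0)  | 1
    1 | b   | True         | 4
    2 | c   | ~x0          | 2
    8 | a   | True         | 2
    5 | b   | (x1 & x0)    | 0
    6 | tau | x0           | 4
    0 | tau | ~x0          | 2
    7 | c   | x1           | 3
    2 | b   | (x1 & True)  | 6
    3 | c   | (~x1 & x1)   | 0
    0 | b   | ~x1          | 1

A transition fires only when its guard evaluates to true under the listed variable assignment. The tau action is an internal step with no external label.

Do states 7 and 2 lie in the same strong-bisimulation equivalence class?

Refine partition for ~:
  P[0] = {{0,1,2,3,4,5,6,7,8}}
  P[1] = {{0},{1},{2,3,4,7},{5},{6},{8}}
Fixed point at round 2; 6 class(es).
7∈{2,3,4,7}, 2∈{2,3,4,7}

Answer: BISIMILAR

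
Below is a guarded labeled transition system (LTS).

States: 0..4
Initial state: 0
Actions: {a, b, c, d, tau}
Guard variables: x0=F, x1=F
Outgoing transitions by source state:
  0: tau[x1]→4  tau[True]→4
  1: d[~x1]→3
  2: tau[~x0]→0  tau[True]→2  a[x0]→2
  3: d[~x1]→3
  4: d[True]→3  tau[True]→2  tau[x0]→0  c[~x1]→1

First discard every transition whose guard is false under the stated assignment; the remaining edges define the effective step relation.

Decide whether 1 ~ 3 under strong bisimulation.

Bisimulation quotient by refinement:
  P[0] = {{0,1,2,3,4}}
  P[1] = {{0,2},{1,3},{4}}
  P[2] = {{0},{1,3},{2},{4}}
4 equivalence class(es) (converged in 3)
[1]={1,3}  [3]={1,3}

Answer: BISIMILAR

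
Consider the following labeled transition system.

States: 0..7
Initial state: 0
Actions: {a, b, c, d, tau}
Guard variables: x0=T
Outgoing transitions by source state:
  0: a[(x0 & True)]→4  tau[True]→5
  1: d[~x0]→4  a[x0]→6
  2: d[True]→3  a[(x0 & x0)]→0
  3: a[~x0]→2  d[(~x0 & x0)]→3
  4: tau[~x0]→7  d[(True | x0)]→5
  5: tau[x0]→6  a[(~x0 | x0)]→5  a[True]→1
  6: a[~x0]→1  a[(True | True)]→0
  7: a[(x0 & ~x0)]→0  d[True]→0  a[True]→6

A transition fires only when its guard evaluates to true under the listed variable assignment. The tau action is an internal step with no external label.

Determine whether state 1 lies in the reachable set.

After dropping false guards: 12 live edges.
Layer 0: {0}
Layer 1: {4,5}  now seen {0,4,5}
Layer 2: {1,6}  now seen {0,1,4,5,6}
Reach set: {0,1,4,5,6}
Path to 1: tau·a

Answer: REACHABLE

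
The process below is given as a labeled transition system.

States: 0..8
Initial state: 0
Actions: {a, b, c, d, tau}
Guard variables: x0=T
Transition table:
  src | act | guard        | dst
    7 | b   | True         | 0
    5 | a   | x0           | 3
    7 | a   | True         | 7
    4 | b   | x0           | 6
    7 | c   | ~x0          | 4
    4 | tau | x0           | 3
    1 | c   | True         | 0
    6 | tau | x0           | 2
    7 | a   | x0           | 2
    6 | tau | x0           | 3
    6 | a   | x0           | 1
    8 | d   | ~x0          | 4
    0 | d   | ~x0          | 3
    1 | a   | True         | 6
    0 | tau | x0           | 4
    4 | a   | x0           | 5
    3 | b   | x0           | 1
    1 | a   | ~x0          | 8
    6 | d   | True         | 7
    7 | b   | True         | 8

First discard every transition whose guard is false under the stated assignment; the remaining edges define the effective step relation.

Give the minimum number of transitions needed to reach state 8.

Layered search for 8:
  L0 = {0}
  L1 = {4}
  L2 = {3,5,6}
  L3 = {1,2,7}
  L4 = {8}
first hit 8 at d=4 via tau·b·d·b

Answer: 4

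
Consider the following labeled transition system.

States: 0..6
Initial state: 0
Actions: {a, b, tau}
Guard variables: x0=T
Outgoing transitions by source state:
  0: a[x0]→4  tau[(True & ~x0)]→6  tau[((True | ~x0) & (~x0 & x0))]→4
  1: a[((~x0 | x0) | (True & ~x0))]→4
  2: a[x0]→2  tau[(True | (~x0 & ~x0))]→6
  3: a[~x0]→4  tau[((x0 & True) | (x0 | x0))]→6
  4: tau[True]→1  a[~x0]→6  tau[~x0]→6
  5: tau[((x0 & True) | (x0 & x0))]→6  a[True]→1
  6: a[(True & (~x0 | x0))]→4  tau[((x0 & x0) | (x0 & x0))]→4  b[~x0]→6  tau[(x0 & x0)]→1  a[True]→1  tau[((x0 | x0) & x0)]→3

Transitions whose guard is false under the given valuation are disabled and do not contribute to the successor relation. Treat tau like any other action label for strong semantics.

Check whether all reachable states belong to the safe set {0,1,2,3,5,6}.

Inv-set: {0,1,2,3,5,6}
Reachable = {0,1,4}
  0: safe
  1: safe
  4: VIOLATES
reach 4 via a — violates

Answer: INVARIANT VIOLATED at state 4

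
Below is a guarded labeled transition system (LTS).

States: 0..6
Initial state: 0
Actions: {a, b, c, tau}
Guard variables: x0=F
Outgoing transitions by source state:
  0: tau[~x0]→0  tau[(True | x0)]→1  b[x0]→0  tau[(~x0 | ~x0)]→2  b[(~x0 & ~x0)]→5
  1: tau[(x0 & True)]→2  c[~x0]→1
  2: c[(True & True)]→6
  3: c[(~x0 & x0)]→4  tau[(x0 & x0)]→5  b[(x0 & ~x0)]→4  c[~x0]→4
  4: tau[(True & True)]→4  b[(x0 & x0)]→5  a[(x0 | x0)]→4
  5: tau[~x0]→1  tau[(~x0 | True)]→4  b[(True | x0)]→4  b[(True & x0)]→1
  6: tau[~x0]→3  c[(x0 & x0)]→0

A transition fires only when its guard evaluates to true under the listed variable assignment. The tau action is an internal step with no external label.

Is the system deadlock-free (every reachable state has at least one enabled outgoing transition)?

R = {0,1,2,3,4,5,6}
  0: b→5  tau→0  tau→1  tau→2  [deg 4]
  1: c→1  [deg 1]
  2: c→6  [deg 1]
  3: c→4  [deg 1]
  4: tau→4  [deg 1]
  5: b→4  tau→1  tau→4  [deg 3]
  6: tau→3  [deg 1]

Answer: DEADLOCK-FREE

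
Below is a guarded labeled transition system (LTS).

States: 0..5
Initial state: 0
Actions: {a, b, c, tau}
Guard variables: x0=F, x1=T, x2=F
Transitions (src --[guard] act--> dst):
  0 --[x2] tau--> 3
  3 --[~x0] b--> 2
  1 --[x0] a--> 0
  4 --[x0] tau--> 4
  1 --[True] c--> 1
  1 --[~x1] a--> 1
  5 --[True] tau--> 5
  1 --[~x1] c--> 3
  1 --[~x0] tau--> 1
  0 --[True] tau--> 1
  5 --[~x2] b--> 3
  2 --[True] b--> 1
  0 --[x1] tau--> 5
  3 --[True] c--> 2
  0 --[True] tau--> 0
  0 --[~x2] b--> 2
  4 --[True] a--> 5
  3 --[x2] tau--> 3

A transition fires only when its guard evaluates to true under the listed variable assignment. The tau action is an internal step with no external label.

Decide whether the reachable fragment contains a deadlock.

R = {0,1,2,3,5}
  0: b→2  tau→0  tau→1  tau→5  [4 out]
  1: c→1  tau→1  [2 out]
  2: b→1  [1 out]
  3: b→2  c→2  [2 out]
  5: b→3  tau→5  [2 out]

Answer: DEADLOCK-FREE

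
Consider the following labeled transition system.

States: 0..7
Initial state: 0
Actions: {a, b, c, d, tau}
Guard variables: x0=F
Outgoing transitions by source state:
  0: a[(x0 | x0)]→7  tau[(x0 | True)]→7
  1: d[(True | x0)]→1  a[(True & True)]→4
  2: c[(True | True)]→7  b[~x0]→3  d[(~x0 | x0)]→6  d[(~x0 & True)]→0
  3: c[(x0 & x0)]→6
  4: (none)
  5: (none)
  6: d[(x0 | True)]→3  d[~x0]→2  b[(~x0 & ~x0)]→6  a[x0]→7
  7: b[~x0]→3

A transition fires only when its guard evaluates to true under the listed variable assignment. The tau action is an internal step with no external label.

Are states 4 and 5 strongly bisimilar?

Compute ~ classes (split until stable):
  π0 = {{0,1,2,3,4,5,6,7}}
  π1 = {{0},{1},{2},{3,4,5},{6},{7}}
stable after 2 split(s): 6 block(s)
4∈{3,4,5}, 5∈{3,4,5}

Answer: BISIMILAR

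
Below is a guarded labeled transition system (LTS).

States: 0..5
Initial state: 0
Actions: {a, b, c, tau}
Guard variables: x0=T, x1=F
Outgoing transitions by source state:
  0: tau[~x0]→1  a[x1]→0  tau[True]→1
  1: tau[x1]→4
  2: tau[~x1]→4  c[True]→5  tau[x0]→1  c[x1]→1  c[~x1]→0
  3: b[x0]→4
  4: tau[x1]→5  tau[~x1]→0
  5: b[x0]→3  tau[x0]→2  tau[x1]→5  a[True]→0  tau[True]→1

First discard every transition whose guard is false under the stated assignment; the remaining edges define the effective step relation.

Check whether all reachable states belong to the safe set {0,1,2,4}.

Safe = {0,1,2,4}
R = {0,1}
  0: ✓
  1: ✓

Answer: INVARIANT HOLDS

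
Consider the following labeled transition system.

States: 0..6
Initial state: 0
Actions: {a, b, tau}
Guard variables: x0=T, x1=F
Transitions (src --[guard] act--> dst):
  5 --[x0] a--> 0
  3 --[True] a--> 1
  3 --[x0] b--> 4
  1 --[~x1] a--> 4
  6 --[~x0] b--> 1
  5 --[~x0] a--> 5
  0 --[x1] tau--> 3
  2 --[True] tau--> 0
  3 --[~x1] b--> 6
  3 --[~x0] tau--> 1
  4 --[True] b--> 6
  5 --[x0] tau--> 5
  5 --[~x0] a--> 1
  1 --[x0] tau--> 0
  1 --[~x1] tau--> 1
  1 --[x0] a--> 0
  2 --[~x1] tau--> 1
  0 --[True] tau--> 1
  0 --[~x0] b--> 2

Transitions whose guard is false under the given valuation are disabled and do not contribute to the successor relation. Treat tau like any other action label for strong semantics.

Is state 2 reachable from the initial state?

Answer: UNREACHABLE

Analysis:
Guard filter leaves 13 enabled edge(s).
L0 = {0}
L1 = {1}  cumulative {0,1}
L2 = {4}  cumulative {0,1,4}
L3 = {6}  cumulative {0,1,4,6}
R = {0,1,4,6}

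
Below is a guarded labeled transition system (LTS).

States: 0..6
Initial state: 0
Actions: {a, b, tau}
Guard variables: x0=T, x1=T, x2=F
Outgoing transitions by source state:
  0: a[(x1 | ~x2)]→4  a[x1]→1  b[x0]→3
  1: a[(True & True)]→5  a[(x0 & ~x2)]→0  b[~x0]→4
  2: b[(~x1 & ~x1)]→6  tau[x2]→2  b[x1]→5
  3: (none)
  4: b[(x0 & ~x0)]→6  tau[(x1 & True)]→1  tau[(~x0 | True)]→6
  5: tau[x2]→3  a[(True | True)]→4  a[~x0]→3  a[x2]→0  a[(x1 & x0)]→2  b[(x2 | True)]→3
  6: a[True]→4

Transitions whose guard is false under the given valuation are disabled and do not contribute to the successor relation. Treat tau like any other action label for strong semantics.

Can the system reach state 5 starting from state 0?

After dropping false guards: 12 live edges.
L0 = {0}
L1 = {1,3,4}  cumulative {0,1,3,4}
L2 = {5,6}  cumulative {0,1,3,4,5,6}
L3 = {2}  cumulative {0,1,2,3,4,5,6}
R = {0,1,2,3,4,5,6}
trace reaching 5: a·a

Answer: REACHABLE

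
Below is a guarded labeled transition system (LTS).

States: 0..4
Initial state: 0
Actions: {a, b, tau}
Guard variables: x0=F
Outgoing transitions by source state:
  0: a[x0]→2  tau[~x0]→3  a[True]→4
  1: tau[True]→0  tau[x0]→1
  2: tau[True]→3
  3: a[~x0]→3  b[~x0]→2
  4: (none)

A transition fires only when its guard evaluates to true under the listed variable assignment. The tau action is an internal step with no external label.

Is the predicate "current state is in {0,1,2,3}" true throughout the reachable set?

Answer: INVARIANT VIOLATED at state 4

Analysis:
Safe = {0,1,2,3}
R = {0,2,3,4}
  0: safe
  2: safe
  3: safe
  4: outside
counterexample path to 4: a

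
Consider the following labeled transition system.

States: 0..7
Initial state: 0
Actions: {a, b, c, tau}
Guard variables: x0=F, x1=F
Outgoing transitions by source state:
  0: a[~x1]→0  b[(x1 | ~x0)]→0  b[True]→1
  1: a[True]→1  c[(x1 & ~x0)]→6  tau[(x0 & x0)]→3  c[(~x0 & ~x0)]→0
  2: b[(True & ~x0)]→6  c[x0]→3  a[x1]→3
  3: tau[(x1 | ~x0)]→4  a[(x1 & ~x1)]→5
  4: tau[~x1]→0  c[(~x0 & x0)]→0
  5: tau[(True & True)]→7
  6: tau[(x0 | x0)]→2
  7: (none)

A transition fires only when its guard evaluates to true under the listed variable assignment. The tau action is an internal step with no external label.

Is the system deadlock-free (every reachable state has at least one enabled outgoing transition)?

Reach set: {0,1}
  0: a→0  b→0  b→1  [3 exit(s)]
  1: a→1  c→0  [2 exit(s)]

Answer: DEADLOCK-FREE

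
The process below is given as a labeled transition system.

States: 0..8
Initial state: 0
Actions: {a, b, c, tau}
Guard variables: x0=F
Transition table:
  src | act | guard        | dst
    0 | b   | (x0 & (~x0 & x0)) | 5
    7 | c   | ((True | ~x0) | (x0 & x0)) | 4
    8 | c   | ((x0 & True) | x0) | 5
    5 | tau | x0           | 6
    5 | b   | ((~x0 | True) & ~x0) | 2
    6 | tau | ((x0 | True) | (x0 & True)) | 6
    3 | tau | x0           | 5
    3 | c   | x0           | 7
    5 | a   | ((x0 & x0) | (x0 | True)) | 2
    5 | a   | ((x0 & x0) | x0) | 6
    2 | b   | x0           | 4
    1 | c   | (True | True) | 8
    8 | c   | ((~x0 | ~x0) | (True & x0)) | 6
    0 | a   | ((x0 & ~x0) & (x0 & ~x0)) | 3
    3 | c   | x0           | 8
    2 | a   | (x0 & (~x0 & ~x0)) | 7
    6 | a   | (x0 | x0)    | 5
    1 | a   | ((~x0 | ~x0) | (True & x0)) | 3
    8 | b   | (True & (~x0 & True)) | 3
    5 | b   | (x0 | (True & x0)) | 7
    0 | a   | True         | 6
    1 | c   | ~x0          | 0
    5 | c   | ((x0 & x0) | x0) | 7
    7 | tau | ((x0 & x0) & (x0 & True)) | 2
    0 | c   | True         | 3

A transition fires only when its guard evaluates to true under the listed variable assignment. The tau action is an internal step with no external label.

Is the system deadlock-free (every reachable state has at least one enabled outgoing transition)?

Reach set: {0,3,6}
  0: a→6  c→3  [deg 2]
  3: ∅  [deadlock]
  6: tau→6  [deg 1]
Path to 3: c

Answer: DEADLOCK at state 3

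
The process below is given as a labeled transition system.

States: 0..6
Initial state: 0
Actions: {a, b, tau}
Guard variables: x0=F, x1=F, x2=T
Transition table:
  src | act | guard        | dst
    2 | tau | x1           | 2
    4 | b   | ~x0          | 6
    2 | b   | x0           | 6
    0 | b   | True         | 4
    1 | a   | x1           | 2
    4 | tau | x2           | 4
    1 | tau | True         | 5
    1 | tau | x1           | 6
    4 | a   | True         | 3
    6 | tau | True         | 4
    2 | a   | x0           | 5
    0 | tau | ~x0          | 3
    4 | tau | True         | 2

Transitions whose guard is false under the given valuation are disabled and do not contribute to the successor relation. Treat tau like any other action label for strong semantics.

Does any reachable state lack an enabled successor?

Answer: DEADLOCK at state 2

Working:
Reach set: {0,2,3,4,6}
  0: b→4  tau→3  [2 out]
  2: ∅  [no exit]
  3: ∅  [no exit]
  4: a→3  b→6  tau→2  tau→4  [4 out]
  6: tau→4  [1 out]
Path to 2: b·tau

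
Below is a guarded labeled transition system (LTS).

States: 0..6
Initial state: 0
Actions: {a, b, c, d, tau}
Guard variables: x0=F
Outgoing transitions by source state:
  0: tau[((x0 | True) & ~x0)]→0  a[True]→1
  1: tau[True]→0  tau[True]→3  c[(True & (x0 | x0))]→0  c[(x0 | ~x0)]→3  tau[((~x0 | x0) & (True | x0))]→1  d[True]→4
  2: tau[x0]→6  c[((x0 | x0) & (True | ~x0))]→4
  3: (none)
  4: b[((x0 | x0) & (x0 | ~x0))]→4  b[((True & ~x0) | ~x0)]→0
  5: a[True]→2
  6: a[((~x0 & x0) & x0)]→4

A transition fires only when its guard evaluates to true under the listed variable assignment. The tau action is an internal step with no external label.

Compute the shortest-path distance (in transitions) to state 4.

BFS to 4:
  Layer 0: {0}
  Layer 1: {1}
  Layer 2: {3,4}
first hit 4 at d=2 via a·d

Answer: 2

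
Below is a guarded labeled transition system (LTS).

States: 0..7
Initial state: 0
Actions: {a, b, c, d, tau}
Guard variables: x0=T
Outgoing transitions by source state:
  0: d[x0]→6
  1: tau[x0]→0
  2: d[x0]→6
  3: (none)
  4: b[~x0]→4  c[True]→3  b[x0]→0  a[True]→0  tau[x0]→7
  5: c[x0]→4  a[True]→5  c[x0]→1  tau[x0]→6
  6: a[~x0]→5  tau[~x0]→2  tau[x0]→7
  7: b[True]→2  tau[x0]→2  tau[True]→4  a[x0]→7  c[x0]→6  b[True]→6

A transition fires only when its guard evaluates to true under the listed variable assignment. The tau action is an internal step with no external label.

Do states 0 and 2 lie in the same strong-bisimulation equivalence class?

Answer: BISIMILAR

Analysis:
Compute ~ classes (split until stable):
  P[0] = {{0,1,2,3,4,5,6,7}}
  P[1] = {{0,2},{1,6},{3},{4,7},{5}}
  P[2] = {{0,2},{1},{3},{4},{5},{6},{7}}
7 equivalence class(es) (converged in 3)
0∈{0,2}, 2∈{0,2}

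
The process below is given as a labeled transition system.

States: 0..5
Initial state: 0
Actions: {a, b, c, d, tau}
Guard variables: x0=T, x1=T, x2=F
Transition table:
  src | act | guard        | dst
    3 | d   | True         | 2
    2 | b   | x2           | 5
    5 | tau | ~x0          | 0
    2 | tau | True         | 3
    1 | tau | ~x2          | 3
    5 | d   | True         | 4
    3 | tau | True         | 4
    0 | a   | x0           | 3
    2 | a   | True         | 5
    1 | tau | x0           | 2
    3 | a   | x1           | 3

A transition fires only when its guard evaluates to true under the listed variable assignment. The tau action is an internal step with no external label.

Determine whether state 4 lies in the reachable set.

Answer: REACHABLE

Analysis:
9 transition(s) survive guard evaluation.
depth 0: {0}
depth 1: {3}  total {0,3}
depth 2: {2,4}  total {0,2,3,4}
depth 3: {5}  total {0,2,3,4,5}
Reachable = {0,2,3,4,5}
Path to 4: a·tau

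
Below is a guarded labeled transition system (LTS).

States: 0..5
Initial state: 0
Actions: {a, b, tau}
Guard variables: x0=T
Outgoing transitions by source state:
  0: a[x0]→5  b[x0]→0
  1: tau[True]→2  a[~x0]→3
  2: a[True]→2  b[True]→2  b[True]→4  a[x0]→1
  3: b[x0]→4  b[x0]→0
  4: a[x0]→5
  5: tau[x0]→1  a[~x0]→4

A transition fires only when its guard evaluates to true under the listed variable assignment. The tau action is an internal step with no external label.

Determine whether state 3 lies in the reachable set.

11 transition(s) survive guard evaluation.
depth 0: {0}
depth 1: {5}  cumulative {0,5}
depth 2: {1}  cumulative {0,1,5}
depth 3: {2}  cumulative {0,1,2,5}
depth 4: {4}  cumulative {0,1,2,4,5}
Reach set: {0,1,2,4,5}

Answer: UNREACHABLE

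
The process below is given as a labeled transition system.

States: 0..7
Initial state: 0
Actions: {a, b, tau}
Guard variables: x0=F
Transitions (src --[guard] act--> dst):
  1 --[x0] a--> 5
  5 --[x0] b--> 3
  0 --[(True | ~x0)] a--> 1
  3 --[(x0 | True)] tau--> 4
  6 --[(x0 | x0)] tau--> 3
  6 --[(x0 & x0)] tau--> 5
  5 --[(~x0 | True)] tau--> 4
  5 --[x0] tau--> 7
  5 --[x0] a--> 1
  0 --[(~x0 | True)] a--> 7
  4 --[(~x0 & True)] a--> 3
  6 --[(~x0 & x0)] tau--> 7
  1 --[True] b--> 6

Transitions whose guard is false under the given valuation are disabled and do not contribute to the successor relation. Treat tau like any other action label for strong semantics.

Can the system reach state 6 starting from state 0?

After dropping false guards: 6 live edges.
Layer 0: {0}
Layer 1: {1,7}  cumulative {0,1,7}
Layer 2: {6}  cumulative {0,1,6,7}
Reach set: {0,1,6,7}
witness 6: a·b

Answer: REACHABLE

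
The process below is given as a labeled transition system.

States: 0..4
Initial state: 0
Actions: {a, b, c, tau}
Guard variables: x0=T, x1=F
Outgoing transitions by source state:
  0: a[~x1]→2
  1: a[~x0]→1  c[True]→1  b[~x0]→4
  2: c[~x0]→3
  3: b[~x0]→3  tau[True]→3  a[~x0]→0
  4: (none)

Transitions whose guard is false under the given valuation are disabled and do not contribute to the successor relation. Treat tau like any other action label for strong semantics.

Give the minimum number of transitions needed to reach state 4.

Breadth-first toward 4:
  depth 0: {0}
  depth 1: {2}
4 never appears.

Answer: UNREACHABLE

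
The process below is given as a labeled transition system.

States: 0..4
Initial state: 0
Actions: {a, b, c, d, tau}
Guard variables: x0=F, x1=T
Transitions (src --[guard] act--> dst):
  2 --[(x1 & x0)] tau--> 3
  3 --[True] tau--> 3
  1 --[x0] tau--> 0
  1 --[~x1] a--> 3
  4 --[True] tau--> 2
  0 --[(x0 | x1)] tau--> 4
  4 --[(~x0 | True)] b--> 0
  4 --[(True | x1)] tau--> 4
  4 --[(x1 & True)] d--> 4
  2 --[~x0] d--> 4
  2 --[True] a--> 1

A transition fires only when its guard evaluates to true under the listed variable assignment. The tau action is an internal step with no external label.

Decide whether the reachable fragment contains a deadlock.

Reachable = {0,1,2,4}
  0: tau→4  [1 exit(s)]
  1: ∅  [no exit]
  2: a→1  d→4  [2 exit(s)]
  4: b→0  d→4  tau→2  tau→4  [4 exit(s)]
witness 1: tau·tau·a

Answer: DEADLOCK at state 1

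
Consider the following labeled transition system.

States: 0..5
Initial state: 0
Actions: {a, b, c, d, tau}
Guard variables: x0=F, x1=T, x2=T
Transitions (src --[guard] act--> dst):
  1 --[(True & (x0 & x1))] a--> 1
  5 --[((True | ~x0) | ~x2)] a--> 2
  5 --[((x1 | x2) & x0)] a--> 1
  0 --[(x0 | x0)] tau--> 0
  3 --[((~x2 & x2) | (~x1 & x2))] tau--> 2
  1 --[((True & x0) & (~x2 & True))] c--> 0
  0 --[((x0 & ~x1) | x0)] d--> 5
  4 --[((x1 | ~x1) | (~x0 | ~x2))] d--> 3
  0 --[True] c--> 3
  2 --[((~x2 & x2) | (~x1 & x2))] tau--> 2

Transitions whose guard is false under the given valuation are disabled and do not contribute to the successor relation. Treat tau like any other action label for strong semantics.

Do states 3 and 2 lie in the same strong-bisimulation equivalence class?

Compute ~ classes (split until stable):
  P[0] = {{0,1,2,3,4,5}}
  P[1] = {{0},{1,2,3},{4},{5}}
4 equivalence class(es) (converged in 2)
class of 3: {1,2,3}; class of 2: {1,2,3}

Answer: BISIMILAR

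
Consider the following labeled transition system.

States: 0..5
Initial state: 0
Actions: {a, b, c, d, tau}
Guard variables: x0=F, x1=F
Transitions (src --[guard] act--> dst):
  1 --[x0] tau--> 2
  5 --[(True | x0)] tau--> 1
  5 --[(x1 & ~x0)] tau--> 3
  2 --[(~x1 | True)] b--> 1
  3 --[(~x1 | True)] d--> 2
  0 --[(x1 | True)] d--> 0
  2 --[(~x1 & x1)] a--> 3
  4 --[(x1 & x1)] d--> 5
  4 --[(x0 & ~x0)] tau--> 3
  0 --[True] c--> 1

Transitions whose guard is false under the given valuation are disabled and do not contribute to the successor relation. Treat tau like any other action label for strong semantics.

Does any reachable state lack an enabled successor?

R = {0,1}
  0: c→1  d→0  [2 exit(s)]
  1: ∅  [STUCK]
trace reaching 1: c

Answer: DEADLOCK at state 1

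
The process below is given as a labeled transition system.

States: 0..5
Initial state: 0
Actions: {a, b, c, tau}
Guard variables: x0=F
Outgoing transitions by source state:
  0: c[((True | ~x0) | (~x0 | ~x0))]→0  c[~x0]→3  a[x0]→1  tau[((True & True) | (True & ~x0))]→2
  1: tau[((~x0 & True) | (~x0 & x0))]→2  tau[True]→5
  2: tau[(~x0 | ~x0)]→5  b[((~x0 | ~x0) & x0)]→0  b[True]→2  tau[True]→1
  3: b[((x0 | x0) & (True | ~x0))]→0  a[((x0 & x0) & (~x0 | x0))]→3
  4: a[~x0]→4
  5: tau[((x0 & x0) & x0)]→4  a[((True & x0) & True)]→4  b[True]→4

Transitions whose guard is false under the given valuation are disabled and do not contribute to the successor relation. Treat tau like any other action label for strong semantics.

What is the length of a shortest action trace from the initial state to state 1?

Answer: 2

Working:
BFS to 1:
  L0 = {0}
  L1 = {2,3}
  L2 = {1,5}
depth(1)=2, e.g. tau·tau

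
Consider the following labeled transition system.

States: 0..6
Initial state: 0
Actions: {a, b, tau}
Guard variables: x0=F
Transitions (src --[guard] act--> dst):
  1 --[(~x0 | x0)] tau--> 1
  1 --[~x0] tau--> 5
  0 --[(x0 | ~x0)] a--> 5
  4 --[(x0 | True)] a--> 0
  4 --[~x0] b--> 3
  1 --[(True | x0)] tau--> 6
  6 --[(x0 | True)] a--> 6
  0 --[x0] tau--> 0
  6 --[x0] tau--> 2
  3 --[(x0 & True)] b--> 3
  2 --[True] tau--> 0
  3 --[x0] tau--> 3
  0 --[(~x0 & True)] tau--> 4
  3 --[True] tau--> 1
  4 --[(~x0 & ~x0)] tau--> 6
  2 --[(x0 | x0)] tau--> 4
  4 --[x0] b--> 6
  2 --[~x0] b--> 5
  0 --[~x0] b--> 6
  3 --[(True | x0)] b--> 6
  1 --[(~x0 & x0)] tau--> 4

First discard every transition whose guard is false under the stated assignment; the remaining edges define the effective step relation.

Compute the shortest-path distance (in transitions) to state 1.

Answer: 3

Trace:
Layered search for 1:
  Layer 0: {0}
  Layer 1: {4,5,6}
  Layer 2: {3}
  Layer 3: {1}
depth(1)=3, e.g. tau·b·tau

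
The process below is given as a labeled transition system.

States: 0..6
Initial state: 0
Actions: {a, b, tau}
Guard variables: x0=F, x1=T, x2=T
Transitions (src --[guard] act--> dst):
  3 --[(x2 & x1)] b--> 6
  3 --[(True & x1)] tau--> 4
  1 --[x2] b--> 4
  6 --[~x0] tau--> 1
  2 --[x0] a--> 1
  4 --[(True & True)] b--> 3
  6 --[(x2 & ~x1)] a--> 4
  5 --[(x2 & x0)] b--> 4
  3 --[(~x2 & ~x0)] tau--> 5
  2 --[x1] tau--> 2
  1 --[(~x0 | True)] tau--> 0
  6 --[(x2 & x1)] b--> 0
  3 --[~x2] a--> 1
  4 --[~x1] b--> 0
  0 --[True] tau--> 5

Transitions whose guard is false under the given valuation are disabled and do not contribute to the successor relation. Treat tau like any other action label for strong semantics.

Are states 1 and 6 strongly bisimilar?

Compute ~ classes (split until stable):
  P[0] = {{0,1,2,3,4,5,6}}
  P[1] = {{0,2},{1,3,6},{4},{5}}
  P[2] = {{0},{1},{2},{3},{4},{5},{6}}
stable after 3 split(s): 7 block(s)
[1]={1}  [6]={6}

Answer: NOT BISIMILAR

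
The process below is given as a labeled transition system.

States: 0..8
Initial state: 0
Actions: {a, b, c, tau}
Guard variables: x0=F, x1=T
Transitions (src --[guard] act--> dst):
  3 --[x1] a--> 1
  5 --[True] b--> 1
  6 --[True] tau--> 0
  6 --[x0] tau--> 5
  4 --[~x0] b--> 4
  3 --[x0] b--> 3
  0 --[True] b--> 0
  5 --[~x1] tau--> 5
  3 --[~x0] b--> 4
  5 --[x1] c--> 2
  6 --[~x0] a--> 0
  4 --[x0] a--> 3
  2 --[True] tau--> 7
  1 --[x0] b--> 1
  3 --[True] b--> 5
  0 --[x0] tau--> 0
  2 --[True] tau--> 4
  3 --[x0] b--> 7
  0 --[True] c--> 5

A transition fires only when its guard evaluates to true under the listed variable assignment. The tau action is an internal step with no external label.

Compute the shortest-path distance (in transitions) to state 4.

Breadth-first toward 4:
  L0 = {0}
  L1 = {5}
  L2 = {1,2}
  L3 = {4,7}
first hit 4 at d=3 via c·c·tau

Answer: 3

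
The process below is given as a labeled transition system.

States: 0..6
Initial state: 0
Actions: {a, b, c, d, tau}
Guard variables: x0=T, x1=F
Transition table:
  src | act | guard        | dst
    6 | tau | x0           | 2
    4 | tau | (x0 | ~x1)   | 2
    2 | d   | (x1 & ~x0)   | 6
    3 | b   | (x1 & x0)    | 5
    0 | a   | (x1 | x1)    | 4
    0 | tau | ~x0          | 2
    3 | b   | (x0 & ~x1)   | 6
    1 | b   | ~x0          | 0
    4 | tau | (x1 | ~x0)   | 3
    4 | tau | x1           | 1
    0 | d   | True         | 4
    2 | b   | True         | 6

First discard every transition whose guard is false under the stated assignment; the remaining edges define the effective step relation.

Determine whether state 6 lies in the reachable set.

5 transition(s) survive guard evaluation.
L0 = {0}
L1 = {4}  now seen {0,4}
L2 = {2}  now seen {0,2,4}
L3 = {6}  now seen {0,2,4,6}
R = {0,2,4,6}
witness 6: d·tau·b

Answer: REACHABLE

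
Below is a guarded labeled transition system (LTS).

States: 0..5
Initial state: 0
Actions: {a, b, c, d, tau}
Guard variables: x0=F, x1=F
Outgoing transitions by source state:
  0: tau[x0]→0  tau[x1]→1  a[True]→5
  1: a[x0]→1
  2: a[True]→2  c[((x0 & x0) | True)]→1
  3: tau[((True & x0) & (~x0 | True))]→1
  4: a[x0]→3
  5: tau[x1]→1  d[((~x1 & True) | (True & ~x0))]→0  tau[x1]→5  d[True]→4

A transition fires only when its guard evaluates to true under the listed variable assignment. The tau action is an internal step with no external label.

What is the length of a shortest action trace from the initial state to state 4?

Answer: 2

Trace:
Breadth-first toward 4:
  L0 = {0}
  L1 = {5}
  L2 = {4}
4 enters at depth 2; path a·d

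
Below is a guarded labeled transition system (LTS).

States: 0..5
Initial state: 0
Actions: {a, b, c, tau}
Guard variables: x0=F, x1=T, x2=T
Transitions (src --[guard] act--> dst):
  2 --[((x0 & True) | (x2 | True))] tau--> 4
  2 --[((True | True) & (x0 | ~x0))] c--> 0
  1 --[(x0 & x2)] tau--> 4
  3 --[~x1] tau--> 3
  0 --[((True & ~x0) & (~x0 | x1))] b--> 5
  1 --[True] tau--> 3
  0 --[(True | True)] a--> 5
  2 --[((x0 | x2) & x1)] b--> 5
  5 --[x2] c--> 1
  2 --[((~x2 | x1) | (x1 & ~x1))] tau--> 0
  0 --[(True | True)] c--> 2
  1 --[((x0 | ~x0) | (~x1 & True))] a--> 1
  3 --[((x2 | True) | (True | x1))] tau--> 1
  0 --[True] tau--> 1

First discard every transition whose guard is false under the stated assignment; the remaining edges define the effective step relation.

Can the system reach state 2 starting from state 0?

Guard filter leaves 12 enabled edge(s).
Layer 0: {0}
Layer 1: {1,2,5}  now seen {0,1,2,5}
Layer 2: {3,4}  now seen {0,1,2,3,4,5}
Reachable = {0,1,2,3,4,5}
witness 2: c

Answer: REACHABLE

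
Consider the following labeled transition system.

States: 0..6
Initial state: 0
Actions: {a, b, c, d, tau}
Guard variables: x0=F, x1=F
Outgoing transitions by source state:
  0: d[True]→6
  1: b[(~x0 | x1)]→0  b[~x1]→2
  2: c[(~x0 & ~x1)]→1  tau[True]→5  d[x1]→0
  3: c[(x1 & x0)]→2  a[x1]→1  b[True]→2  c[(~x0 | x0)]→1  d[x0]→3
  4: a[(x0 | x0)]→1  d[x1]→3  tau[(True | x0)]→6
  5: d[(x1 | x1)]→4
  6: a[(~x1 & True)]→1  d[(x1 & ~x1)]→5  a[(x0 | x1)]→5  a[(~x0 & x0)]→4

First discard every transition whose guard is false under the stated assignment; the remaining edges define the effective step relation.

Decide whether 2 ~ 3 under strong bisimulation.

Answer: NOT BISIMILAR

Trace:
Compute ~ classes (split until stable):
  π0 = {{0,1,2,3,4,5,6}}
  π1 = {{0},{1},{2},{3},{4},{5},{6}}
Fixed point at round 2; 7 class(es).
[2]={2}  [3]={3}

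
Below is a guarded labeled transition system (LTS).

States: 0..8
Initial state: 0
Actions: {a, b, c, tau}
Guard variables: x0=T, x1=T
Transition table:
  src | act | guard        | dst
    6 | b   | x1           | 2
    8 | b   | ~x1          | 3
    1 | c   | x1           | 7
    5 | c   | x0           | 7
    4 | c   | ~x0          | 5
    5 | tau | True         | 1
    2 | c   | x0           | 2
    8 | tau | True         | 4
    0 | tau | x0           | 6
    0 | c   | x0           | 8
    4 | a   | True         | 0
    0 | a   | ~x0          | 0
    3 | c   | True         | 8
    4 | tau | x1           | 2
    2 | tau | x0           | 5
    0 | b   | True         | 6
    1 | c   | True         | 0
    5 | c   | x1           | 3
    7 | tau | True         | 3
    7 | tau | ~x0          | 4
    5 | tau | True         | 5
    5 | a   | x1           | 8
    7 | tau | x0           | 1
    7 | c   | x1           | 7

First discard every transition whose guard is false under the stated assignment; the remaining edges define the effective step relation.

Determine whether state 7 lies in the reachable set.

After dropping false guards: 20 live edges.
Layer 0: {0}
Layer 1: {6,8}  now seen {0,6,8}
Layer 2: {2,4}  now seen {0,2,4,6,8}
Layer 3: {5}  now seen {0,2,4,5,6,8}
Layer 4: {1,3,7}  now seen {0,1,2,3,4,5,6,7,8}
Reachable = {0,1,2,3,4,5,6,7,8}
trace reaching 7: tau·b·tau·c

Answer: REACHABLE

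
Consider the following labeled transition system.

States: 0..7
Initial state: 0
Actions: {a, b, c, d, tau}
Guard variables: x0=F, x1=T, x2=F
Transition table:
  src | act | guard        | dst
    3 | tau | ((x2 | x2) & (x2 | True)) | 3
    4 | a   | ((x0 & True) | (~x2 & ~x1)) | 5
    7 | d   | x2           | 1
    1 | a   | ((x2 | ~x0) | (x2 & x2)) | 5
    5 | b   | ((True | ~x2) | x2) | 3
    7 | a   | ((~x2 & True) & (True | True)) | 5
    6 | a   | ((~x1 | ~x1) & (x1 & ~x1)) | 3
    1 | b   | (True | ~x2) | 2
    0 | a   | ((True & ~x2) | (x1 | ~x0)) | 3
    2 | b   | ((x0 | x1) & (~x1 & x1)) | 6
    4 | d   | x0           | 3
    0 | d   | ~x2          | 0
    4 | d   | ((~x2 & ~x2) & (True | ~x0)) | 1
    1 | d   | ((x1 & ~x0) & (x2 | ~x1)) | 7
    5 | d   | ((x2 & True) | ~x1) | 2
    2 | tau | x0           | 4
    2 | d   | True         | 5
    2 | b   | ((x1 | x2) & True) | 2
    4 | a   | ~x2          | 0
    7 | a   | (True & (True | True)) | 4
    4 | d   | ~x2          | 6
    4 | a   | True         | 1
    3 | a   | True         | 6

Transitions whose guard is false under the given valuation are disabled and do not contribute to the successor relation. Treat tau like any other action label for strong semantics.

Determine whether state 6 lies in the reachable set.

14 transition(s) survive guard evaluation.
L0 = {0}
L1 = {3}  total {0,3}
L2 = {6}  total {0,3,6}
Reach set: {0,3,6}
trace reaching 6: a·a

Answer: REACHABLE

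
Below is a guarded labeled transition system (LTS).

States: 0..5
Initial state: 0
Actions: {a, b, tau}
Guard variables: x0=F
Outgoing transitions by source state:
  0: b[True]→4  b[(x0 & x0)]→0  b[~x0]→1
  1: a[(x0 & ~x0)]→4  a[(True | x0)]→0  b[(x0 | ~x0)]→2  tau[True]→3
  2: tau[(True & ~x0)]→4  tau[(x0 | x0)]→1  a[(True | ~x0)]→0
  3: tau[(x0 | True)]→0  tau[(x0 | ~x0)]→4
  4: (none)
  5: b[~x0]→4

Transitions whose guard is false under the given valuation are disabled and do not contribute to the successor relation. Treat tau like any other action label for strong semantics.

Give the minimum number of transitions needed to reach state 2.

BFS to 2:
  L0 = {0}
  L1 = {1,4}
  L2 = {2,3}
depth(2)=2, e.g. b·b

Answer: 2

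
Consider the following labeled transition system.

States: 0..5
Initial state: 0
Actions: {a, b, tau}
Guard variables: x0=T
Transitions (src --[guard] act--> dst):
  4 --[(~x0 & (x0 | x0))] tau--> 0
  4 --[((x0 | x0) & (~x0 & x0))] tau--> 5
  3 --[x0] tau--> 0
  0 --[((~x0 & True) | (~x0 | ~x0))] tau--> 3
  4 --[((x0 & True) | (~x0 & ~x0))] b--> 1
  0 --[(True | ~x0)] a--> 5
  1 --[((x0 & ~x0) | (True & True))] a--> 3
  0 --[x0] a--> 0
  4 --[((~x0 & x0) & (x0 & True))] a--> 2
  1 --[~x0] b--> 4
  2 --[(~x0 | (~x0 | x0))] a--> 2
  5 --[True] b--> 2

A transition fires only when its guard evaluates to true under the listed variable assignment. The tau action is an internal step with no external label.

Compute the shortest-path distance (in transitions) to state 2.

Breadth-first toward 2:
  Layer 0: {0}
  Layer 1: {5}
  Layer 2: {2}
depth(2)=2, e.g. a·b

Answer: 2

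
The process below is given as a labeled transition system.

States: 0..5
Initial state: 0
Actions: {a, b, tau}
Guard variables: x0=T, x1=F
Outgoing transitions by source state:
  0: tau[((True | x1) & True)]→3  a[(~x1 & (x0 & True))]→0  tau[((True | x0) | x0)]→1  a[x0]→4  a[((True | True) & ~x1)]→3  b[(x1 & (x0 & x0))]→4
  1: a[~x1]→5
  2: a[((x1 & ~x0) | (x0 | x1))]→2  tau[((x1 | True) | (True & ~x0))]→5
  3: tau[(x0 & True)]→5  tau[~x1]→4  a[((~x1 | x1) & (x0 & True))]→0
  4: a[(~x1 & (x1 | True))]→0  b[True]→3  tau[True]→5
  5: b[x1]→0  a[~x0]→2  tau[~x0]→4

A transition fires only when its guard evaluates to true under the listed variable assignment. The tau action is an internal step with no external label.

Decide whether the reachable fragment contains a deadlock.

Answer: DEADLOCK at state 5

Trace:
R = {0,1,3,4,5}
  0: a→0  a→3  a→4  tau→1  tau→3  [5 out]
  1: a→5  [1 out]
  3: a→0  tau→4  tau→5  [3 out]
  4: a→0  b→3  tau→5  [3 out]
  5: ∅  [deadlock]
Path to 5: tau·a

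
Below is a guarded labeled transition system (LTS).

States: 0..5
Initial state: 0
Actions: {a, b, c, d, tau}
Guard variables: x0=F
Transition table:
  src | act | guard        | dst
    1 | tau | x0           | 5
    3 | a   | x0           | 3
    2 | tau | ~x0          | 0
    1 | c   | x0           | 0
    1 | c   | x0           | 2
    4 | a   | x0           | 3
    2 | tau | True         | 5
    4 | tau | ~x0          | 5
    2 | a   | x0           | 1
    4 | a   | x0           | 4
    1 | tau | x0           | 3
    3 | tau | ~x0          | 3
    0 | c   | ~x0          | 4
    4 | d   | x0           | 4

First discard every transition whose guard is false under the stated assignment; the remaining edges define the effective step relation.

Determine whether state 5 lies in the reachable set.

Answer: REACHABLE

Working:
After dropping false guards: 5 live edges.
Layer 0: {0}
Layer 1: {4}  total {0,4}
Layer 2: {5}  total {0,4,5}
R = {0,4,5}
witness 5: c·tau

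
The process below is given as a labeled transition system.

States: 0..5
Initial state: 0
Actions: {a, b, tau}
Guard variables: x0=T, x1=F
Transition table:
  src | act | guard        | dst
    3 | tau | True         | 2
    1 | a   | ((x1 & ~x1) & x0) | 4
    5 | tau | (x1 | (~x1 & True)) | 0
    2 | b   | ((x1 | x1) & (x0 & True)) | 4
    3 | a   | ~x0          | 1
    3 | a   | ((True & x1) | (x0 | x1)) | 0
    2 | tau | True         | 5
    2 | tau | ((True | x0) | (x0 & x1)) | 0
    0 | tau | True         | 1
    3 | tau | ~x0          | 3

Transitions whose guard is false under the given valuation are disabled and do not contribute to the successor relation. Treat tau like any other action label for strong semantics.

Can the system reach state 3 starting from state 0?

6 transition(s) survive guard evaluation.
depth 0: {0}
depth 1: {1}  total {0,1}
R = {0,1}

Answer: UNREACHABLE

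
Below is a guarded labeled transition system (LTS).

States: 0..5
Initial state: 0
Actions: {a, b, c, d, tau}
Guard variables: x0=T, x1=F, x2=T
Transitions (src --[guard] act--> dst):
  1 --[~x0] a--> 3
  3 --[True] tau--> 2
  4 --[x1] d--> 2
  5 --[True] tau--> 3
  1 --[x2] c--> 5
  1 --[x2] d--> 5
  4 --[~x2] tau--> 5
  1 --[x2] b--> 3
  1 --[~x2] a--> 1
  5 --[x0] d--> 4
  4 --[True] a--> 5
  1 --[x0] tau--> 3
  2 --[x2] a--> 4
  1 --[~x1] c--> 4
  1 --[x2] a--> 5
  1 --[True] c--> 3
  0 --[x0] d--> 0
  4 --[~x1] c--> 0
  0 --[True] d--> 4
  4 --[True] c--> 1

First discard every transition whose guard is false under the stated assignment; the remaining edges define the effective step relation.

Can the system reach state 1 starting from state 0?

After dropping false guards: 16 live edges.
Layer 0: {0}
Layer 1: {4}  total {0,4}
Layer 2: {1,5}  total {0,1,4,5}
Layer 3: {3}  total {0,1,3,4,5}
Layer 4: {2}  total {0,1,2,3,4,5}
Reach set: {0,1,2,3,4,5}
Path to 1: d·c

Answer: REACHABLE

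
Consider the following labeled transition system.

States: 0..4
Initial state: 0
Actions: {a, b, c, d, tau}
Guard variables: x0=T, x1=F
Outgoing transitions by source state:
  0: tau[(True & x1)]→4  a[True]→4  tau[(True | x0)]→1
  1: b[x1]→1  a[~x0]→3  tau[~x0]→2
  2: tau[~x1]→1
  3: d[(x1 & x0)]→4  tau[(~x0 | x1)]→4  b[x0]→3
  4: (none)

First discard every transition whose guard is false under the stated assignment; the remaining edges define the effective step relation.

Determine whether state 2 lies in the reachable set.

Guard filter leaves 4 enabled edge(s).
Layer 0: {0}
Layer 1: {1,4}  now seen {0,1,4}
Reachable = {0,1,4}

Answer: UNREACHABLE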